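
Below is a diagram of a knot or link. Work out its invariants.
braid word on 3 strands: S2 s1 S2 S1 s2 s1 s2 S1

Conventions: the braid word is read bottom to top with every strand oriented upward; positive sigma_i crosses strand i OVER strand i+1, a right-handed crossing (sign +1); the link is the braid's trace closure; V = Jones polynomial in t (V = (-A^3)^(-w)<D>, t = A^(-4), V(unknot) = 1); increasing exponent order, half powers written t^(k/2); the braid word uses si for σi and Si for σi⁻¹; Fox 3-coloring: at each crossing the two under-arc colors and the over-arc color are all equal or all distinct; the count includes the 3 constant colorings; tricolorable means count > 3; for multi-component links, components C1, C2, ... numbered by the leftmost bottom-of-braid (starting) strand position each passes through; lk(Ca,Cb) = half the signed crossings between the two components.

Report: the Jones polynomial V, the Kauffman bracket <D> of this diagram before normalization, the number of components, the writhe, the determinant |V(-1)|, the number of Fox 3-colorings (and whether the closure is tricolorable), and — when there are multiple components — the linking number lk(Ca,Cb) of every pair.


V = 1
<D> = 1 (w = 0)
1 component over 8 crossings, w = 0
3 Fox colorings among 3^8, |V(-1)| = 1: not tricolorable
why: w = 0 shifts under R1 moves; the (-A^3)^(0) factor cancels that in V


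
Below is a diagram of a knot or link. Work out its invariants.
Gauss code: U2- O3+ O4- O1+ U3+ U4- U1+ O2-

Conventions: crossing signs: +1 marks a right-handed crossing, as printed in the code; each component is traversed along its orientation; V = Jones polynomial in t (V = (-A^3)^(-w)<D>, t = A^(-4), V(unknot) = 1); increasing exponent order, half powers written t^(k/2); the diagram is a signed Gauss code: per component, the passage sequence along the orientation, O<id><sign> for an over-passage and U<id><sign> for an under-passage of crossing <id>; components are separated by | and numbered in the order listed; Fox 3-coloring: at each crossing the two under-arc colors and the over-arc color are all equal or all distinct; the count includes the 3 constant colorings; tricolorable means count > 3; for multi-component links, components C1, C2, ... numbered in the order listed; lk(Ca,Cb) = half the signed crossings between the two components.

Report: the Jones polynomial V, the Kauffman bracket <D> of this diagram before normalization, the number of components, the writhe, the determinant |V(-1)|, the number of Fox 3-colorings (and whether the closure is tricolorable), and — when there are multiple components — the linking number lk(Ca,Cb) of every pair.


V(t) = 1
bracket: 1, w = 0
1 component, writhe 0, over 4 crossings
det 1, colorings 3 of 3^4 — not tricolorable
observation: det 1 = |V(-1)|; not divisible by 3, so not tricolorable


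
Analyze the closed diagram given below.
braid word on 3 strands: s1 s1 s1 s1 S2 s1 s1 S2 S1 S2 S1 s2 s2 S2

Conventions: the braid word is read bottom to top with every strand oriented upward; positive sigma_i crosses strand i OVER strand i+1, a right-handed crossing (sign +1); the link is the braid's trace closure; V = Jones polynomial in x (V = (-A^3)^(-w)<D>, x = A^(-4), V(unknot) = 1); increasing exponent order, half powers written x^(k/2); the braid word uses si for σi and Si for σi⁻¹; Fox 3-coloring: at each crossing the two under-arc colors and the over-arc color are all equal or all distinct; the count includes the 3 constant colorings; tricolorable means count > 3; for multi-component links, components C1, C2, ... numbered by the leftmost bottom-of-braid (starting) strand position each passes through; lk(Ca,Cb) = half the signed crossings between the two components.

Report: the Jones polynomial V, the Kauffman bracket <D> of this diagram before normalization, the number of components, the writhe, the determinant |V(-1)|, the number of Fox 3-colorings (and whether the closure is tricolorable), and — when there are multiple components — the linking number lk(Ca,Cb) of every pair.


Jones polynomial: V(x) = -x^-2 + 2x^-1 - 3 + 5x - 4x^2 + 5x^3 - 4x^4 + 2x^5 - x^6
<D> = -A^-18 + 2A^-14 - 4A^-10 + 5A^-6 - 4A^-2 + 5A^2 - 3A^6 + 2A^10 - A^14; writhe +2
components 1, writhe +2 (14 crossings)
3-colorings: 9 of 3^14, det 27 — tricolorable
note: |V(-1)| = 27: so tricolorable, since 3 divides 27


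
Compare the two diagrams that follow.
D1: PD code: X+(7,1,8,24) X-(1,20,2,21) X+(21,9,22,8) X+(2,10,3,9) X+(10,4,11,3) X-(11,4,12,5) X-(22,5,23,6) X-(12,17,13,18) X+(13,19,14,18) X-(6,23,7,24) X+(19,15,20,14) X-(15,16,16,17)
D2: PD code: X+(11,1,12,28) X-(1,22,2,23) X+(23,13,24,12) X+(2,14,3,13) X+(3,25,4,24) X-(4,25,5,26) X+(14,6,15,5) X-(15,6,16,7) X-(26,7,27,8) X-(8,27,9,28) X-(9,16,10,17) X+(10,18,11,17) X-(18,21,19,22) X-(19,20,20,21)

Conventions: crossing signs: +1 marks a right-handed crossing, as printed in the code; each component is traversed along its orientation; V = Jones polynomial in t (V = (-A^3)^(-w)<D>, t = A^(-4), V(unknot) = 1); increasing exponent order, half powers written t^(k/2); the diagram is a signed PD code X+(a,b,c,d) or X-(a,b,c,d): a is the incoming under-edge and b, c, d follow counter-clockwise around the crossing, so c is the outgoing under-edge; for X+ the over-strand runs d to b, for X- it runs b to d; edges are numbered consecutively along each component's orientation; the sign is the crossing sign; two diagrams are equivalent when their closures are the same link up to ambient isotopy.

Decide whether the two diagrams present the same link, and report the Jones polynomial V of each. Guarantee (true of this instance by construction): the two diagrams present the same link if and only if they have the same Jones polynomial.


equivalent: yes
D1 (bracket 1; 12 crossings at w = 0): V = 1
D2 (bracket A^-6; 14 crossings at w = -2): V = 1
key observation: from 12 to 14 crossings by R-moves: one link, two diagrams


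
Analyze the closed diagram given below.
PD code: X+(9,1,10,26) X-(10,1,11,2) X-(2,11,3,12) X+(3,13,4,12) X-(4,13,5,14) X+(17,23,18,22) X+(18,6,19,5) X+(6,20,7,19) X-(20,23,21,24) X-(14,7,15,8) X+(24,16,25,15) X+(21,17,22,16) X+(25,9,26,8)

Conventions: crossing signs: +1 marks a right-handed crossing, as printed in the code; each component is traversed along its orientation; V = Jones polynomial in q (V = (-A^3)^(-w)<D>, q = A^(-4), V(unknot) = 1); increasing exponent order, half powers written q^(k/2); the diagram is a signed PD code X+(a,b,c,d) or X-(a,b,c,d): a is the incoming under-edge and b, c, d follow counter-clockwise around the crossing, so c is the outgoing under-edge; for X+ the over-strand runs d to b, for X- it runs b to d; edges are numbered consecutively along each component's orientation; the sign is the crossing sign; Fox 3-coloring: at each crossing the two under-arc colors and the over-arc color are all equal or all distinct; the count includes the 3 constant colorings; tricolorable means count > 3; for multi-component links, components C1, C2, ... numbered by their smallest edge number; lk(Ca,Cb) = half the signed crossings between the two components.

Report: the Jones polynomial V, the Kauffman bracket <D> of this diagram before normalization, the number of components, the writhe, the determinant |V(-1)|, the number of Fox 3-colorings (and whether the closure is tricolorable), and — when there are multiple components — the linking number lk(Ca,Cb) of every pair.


V = q - q^2 + 2q^3 - q^4 + q^5 - q^6
<D> = A^-15 - A^-11 + A^-7 - 2A^-3 + A - A^5 (w = +3)
1 component over 13 crossings, w = +3
3 Fox colorings among 3^13, |V(-1)| = 7: not tricolorable
why: w = +3 shifts under R1 moves; the (-A^3)^(-3) factor cancels that in V


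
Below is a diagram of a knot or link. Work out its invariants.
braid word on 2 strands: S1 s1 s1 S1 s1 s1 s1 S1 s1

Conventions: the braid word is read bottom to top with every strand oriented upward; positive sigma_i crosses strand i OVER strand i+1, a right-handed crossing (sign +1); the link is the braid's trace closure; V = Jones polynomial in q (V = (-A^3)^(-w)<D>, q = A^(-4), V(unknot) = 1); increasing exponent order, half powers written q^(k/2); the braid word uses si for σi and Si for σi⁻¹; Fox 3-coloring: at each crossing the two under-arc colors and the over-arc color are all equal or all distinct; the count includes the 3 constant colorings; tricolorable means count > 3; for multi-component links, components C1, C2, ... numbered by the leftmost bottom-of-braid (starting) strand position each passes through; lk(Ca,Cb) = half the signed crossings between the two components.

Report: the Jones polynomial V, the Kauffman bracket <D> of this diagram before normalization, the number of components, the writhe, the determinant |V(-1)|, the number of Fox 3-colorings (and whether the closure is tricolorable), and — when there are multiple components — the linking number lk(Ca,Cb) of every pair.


Jones polynomial: V(q) = q + q^3 - q^4
<D> = A^-7 - A^-3 - A^5; writhe +3
components 1, writhe +3 (9 crossings)
3-colorings: 9 of 3^9, det 3 — tricolorable
note: inverse pairs cancel, leaving σ1 σ1 σ1


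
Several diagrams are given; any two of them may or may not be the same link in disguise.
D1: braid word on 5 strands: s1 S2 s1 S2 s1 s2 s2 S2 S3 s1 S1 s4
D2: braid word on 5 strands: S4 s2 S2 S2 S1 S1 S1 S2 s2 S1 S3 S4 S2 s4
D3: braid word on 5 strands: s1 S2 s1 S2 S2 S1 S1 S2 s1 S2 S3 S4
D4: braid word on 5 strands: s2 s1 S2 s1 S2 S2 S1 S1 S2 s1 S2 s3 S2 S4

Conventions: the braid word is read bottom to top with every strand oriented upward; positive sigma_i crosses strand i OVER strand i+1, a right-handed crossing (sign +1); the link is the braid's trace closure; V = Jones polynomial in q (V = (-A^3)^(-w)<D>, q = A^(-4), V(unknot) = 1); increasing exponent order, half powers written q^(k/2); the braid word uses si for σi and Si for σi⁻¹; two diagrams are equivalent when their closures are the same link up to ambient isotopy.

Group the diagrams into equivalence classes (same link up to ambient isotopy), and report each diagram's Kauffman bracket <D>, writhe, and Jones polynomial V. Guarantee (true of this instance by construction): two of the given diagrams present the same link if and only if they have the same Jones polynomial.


classes: {D1} | {D2} | {D3, D4}
V(D1) = 1 + q + q^2 + q^3  [12 crossings, <D> = A^-6 + A^-2 + A^2 + A^6, w = +2]
V(D2) = q^-8 - q^-7 + 2q^-6 - q^-5 + 2q^-4 + q^-2  [14 crossings, <D> = A^-16 + 2A^-8 - A^-4 + 2 - A^4 + A^8, w = -8]
V(D3) = -q^-8 + 3q^-7 - 4q^-6 + 6q^-5 - 6q^-4 + 7q^-3 - 4q^-2 + 4q^-1 - 1  [12 crossings, <D> = -A^-18 + 4A^-14 - 4A^-10 + 7A^-6 - 6A^-2 + 6A^2 - 4A^6 + 3A^10 - A^14, w = -6]
V(D4) = -q^-8 + 3q^-7 - 4q^-6 + 6q^-5 - 6q^-4 + 7q^-3 - 4q^-2 + 4q^-1 - 1  (w -4, c 14, <D> = -A^-12 + 4A^-8 - 4A^-4 + 7 - 6A^4 + 6A^8 - 4A^12 + 3A^16 - A^20)
note: comparing 4 Jones polynomials yields 3 groups


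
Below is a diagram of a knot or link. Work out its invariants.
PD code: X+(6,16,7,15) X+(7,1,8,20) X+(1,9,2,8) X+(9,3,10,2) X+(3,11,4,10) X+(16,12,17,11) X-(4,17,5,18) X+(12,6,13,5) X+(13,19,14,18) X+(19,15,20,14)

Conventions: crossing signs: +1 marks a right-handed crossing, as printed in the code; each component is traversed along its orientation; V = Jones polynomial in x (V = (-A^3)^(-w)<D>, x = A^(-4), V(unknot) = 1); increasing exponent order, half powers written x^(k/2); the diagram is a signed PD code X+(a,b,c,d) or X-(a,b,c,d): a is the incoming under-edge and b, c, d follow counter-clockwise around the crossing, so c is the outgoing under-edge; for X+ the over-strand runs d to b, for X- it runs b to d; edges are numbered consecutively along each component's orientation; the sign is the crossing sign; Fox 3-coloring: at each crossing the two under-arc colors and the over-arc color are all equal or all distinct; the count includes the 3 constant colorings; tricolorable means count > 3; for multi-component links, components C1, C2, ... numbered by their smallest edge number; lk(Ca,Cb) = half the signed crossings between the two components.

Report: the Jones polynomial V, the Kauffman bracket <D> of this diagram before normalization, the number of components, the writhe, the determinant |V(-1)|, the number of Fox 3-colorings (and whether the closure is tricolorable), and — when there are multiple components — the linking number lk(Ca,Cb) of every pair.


Jones polynomial: V(x) = x^3 + x^5 - x^8
<D> = -A^-8 + A^4 + A^12; writhe +8
components 1, writhe +8 (10 crossings)
3-colorings: 9 of 3^10, det 3 — tricolorable
note: w = +8 (over 10 crossings) is diagram-only; (-A^3)^(-8) removes it from V


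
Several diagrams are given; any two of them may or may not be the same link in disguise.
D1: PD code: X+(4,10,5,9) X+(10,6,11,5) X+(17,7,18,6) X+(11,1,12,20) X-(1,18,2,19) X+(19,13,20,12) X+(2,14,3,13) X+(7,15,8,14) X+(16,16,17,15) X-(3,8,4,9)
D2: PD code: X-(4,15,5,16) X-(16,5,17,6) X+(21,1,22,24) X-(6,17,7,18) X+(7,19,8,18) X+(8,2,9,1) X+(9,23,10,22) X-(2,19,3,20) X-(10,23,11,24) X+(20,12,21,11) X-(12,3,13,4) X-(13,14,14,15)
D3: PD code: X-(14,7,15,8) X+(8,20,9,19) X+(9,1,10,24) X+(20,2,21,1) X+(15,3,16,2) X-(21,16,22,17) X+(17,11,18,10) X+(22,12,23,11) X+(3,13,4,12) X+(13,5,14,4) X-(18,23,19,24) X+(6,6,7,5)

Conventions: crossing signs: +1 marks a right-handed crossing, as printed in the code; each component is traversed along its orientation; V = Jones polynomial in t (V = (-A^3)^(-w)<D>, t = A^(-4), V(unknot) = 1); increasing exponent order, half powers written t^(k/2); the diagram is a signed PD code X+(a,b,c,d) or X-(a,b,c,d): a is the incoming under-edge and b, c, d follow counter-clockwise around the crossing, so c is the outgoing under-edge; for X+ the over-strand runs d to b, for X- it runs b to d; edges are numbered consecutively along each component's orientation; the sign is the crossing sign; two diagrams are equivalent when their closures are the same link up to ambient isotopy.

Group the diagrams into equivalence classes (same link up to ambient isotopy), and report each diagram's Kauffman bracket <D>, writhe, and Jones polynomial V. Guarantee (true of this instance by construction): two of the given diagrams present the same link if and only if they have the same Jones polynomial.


classes: {D1, D3} | {D2}
V(D1) = t - t^2 + 2t^3 - t^4 + t^5 - t^6  [10 crossings, <D> = -A^-6 + A^-2 - A^2 + 2A^6 - A^10 + A^14, w = +6]
V(D2) = t^-5 - 2t^-4 + 2t^-3 - 2t^-2 + 2t^-1 - 1 + t  [12 crossings, <D> = A^-10 - A^-6 + 2A^-2 - 2A^2 + 2A^6 - 2A^10 + A^14, w = -2]
D3 (bracket -A^-6 + A^-2 - A^2 + 2A^6 - A^10 + A^14; 12 crossings at w = +6): V = t - t^2 + 2t^3 - t^4 + t^5 - t^6
note: 2 classes among 3 diagrams; unequal V(t) rules out equality


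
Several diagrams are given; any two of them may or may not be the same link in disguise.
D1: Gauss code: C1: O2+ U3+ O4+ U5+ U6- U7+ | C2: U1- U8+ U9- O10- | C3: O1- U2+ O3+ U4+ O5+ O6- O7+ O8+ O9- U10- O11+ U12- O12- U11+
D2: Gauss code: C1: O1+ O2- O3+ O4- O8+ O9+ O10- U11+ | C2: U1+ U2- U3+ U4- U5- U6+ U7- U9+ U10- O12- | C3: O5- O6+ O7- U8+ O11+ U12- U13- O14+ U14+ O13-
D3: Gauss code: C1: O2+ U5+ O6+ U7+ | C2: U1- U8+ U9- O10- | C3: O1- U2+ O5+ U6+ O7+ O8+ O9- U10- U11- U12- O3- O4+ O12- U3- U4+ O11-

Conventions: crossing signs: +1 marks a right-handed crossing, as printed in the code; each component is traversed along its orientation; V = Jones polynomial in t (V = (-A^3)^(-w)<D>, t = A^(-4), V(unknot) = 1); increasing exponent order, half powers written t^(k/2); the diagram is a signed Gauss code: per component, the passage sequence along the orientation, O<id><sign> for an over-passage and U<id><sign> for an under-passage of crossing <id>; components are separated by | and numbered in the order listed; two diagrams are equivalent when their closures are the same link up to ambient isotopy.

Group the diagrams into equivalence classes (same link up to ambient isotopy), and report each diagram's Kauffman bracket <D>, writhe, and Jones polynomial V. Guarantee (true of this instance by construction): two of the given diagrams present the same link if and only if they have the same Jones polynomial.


classes: {D1, D3} | {D2}
V(D1) = t^-1 + 2t - t^2 + 2t^3 - t^4 + t^5  [12 crossings, <D> = A^-14 - A^-10 + 2A^-6 - A^-2 + 2A^2 + A^10, w = +2]
V(D2) = t^-2 + 2 + t^2  (w 0, c 14, <D> = A^-8 + 2 + A^8)
V(D3) = t^-1 + 2t - t^2 + 2t^3 - t^4 + t^5  [12 crossings, <D> = A^-20 - A^-16 + 2A^-12 - A^-8 + 2A^-4 + A^4, w = 0]
note: 2 classes among 3 diagrams; unequal V(t) rules out equality


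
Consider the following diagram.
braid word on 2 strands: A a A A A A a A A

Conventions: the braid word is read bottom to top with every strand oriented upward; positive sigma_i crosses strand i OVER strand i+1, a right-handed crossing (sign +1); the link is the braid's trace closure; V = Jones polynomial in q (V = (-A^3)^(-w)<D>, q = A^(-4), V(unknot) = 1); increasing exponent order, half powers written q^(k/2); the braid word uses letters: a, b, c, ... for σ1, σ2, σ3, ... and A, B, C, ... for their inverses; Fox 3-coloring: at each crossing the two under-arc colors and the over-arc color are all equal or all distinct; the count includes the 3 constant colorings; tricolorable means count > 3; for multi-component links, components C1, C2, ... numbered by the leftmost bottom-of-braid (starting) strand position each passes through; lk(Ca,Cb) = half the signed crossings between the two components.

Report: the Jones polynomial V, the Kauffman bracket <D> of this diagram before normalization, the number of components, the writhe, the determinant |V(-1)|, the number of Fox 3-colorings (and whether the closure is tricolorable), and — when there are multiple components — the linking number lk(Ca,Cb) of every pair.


V(q) = -q^-7 + q^-6 - q^-5 + q^-4 + q^-2
bracket: -A^-7 - A + A^5 - A^9 + A^13, w = -5
1 component, writhe -5, over 9 crossings
det 5, colorings 3 of 3^9 — not tricolorable
observation: w = -5 (over 9 crossings) is diagram-only; (-A^3)^(5) removes it from V


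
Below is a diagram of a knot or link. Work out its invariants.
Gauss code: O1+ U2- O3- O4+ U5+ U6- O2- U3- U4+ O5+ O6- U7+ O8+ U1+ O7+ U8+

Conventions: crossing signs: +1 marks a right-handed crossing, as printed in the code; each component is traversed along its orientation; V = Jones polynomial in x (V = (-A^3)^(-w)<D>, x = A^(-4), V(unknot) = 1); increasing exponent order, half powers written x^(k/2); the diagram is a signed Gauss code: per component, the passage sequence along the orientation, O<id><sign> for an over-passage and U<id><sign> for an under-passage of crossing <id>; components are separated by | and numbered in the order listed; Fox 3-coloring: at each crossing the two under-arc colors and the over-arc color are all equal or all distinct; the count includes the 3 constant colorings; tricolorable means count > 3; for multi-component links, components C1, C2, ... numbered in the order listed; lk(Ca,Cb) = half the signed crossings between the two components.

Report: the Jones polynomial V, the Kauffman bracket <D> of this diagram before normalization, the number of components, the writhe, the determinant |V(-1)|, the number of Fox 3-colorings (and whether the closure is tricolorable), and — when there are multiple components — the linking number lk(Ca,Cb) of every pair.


V(x) = x + x^3 - x^4
bracket: -A^-10 + A^-6 + A^2, w = +2
1 component, writhe +2, over 8 crossings
det 3, colorings 9 of 3^8 — tricolorable
observation: V spans 3 powers of x: at least 3 crossings in any diagram


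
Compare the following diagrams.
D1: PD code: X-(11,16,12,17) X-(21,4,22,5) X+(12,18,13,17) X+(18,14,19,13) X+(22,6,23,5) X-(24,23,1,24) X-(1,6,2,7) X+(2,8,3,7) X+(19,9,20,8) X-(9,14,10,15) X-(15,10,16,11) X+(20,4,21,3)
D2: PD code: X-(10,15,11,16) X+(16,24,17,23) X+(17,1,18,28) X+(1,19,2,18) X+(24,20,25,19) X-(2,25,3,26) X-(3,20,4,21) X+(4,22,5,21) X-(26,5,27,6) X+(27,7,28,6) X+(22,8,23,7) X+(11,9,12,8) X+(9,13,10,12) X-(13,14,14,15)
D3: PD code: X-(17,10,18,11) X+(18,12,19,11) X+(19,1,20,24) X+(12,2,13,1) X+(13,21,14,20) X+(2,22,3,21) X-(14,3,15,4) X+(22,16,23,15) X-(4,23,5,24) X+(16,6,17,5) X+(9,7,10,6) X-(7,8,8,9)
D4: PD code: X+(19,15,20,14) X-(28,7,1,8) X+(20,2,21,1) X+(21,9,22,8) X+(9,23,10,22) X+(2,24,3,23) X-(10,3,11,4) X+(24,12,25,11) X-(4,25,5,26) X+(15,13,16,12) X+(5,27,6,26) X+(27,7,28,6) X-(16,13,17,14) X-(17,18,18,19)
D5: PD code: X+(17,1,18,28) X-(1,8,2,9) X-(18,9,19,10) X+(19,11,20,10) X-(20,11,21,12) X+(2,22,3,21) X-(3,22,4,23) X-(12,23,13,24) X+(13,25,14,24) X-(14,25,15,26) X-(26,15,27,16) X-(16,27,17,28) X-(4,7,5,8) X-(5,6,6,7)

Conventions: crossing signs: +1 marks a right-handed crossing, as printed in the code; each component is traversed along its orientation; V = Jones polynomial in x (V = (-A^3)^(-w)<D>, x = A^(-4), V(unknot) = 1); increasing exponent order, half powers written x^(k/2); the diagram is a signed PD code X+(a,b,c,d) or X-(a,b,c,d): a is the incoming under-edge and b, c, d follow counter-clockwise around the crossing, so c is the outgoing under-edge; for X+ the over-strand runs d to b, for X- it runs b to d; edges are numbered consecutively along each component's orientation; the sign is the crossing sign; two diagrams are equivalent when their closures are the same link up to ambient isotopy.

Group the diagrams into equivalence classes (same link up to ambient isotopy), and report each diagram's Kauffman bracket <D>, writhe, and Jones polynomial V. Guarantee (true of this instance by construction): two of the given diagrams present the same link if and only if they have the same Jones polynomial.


classes: {D1} | {D2, D3, D4} | {D5}
V(D1) = 1  [12 crossings, <D> = 1, w = 0]
V(D2) = x - x^2 + 2x^3 - x^4 + x^5 - x^6  [14 crossings, <D> = -A^-12 + A^-8 - A^-4 + 2 - A^4 + A^8, w = +4]
V(D3) = x - x^2 + 2x^3 - x^4 + x^5 - x^6  (w +4, c 12, <D> = -A^-12 + A^-8 - A^-4 + 2 - A^4 + A^8)
D4 (bracket -A^-12 + A^-8 - A^-4 + 2 - A^4 + A^8; 14 crossings at w = +4): V = x - x^2 + 2x^3 - x^4 + x^5 - x^6
V(D5) = -x^-4 + x^-3 + x^-1  (w -6, c 14, <D> = A^-14 + A^-6 - A^-2)
note: 3 values of V(x) split the 5 diagrams


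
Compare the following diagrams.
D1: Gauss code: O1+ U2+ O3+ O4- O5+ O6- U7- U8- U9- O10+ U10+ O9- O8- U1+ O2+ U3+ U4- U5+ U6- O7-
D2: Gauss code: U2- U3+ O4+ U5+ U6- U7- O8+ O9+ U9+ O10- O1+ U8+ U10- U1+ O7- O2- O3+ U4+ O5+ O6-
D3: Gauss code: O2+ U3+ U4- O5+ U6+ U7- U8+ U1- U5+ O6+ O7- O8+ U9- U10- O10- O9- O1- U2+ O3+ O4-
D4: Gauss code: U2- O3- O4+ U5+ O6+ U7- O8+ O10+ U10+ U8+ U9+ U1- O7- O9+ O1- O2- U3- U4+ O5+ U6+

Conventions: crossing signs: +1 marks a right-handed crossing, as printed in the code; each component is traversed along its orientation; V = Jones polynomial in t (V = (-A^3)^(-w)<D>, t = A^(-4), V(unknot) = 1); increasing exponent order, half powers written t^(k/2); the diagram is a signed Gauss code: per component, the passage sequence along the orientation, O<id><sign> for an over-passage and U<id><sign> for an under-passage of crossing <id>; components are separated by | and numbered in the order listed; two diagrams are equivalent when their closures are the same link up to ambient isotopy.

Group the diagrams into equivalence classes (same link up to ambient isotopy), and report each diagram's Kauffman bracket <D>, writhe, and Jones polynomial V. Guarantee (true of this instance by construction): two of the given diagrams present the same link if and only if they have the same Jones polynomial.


equivalence classes: {D1, D2, D3, D4}
D1 (bracket 1; 10 crossings at w = 0): V = 1
V(D2) = 1  [10 crossings, <D> = A^6, w = +2]
V(D3) = 1  (w 0, c 10, <D> = 1)
D4 (bracket A^6; 10 crossings at w = +2): V = 1
observation: one V(t) for all 4 diagrams — one class (guaranteed)


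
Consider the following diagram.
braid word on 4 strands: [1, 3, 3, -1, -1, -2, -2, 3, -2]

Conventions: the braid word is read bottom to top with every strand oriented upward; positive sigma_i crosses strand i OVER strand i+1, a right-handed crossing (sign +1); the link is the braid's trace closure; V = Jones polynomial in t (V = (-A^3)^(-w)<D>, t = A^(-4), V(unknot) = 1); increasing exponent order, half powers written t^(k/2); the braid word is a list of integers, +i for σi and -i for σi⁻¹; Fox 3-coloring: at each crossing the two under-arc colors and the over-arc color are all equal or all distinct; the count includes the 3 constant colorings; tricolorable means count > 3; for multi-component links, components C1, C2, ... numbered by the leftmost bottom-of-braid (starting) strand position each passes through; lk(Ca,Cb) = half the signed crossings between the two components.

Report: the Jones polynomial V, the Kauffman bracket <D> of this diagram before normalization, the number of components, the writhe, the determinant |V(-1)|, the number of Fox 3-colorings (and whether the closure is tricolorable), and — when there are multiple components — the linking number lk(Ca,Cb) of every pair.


V(t) = -t^-3 + 2t^-2 - 2t^-1 + 3 - 2t + 2t^2 - t^3
bracket: A^-15 - 2A^-11 + 2A^-7 - 3A^-3 + 2A - 2A^5 + A^9, w = -1
1 component, writhe -1, over 9 crossings
det 13, colorings 3 of 3^9 — not tricolorable
observation: V is palindromic (span 6, det 13): t -> 1/t fixes it; necessary, not sufficient, for amphichirality


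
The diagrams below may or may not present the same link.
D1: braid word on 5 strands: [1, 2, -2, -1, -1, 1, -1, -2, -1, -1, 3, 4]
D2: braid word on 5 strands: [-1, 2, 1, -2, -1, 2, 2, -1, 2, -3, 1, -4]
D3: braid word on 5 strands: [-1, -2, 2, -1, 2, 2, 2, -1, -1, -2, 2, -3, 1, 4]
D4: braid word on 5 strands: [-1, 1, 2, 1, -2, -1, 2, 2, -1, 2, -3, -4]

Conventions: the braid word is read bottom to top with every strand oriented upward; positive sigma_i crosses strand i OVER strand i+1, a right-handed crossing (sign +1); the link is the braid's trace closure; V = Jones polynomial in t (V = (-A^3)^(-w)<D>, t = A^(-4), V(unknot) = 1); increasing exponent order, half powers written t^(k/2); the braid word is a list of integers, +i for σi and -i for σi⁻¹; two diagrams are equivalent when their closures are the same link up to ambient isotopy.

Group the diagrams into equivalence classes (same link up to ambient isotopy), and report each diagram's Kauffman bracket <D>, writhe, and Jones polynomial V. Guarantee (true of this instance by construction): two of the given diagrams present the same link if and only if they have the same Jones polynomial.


equivalence classes: {D1} | {D2, D4} | {D3}
D1 (bracket A^-2 + A^6 - A^10; 12 crossings at w = -2): V = -t^-4 + t^-3 + t^-1
D2 (bracket A^-20 - 2A^-16 + 2A^-12 - 2A^-8 + 2A^-4 - 1 + A^4; 12 crossings at w = 0): V = t^-1 - 1 + 2t - 2t^2 + 2t^3 - 2t^4 + t^5
V(D3) = -t^-3 + t^-2 - t^-1 + 3 - t + t^2 - t^3  (w 0, c 14, <D> = -A^-12 + A^-8 - A^-4 + 3 - A^4 + A^8 - A^12)
V(D4) = t^-1 - 1 + 2t - 2t^2 + 2t^3 - 2t^4 + t^5  (w 0, c 12, <D> = A^-20 - 2A^-16 + 2A^-12 - 2A^-8 + 2A^-4 - 1 + A^4)
key observation: 3 values of V(t) split the 4 diagrams


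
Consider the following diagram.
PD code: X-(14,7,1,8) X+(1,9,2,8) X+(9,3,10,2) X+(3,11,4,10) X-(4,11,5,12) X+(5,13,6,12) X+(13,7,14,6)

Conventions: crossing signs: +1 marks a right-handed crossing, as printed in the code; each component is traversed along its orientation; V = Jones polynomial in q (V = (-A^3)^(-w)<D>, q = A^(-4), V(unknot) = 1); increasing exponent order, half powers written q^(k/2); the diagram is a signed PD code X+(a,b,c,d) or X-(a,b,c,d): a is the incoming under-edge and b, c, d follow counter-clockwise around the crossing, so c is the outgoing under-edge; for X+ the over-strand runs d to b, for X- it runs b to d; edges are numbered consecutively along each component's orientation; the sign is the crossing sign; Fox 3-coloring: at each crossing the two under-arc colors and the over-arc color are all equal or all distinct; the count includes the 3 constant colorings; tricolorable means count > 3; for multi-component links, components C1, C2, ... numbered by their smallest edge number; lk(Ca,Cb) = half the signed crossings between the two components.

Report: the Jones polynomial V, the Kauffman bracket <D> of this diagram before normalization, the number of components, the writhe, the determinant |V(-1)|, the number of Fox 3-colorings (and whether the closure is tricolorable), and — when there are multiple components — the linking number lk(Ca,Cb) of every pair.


V(q) = q + q^3 - q^4
bracket: A^-7 - A^-3 - A^5, w = +3
1 component, writhe +3, over 7 crossings
det 3, colorings 9 of 3^7 — tricolorable
observation: |V(-1)| = 3: so tricolorable, since 3 divides 3


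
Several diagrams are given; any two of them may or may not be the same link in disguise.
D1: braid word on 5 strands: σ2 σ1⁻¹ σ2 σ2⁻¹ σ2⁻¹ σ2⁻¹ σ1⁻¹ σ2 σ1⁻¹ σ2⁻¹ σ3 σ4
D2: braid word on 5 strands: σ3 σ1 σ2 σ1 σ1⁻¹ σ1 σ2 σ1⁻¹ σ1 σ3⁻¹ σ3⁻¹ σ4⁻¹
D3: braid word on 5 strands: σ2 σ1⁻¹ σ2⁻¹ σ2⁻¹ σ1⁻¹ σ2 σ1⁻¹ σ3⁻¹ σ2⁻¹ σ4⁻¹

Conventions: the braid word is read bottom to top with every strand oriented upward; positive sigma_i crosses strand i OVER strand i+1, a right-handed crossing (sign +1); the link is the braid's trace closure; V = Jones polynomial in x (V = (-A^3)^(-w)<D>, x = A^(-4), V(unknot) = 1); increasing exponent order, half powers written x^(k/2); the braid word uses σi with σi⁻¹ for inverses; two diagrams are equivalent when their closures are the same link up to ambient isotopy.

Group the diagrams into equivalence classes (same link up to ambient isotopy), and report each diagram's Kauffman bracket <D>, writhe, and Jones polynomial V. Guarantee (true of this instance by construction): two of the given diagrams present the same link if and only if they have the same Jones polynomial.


grouping into links: {D1, D3} | {D2}
V(D1) = -x^-6 + x^-5 - x^-4 + 2x^-3 - x^-2 + x^-1  (w -2, c 12, <D> = A^-2 - A^2 + 2A^6 - A^10 + A^14 - A^18)
V(D2) = x + x^3 - x^4  [12 crossings, <D> = -A^-10 + A^-6 + A^2, w = +2]
D3 (bracket A^-14 - A^-10 + 2A^-6 - A^-2 + A^2 - A^6; 10 crossings at w = -6): V = -x^-6 + x^-5 - x^-4 + 2x^-3 - x^-2 + x^-1
why: V(x) takes 2 values over 3 diagrams, fixing the grouping


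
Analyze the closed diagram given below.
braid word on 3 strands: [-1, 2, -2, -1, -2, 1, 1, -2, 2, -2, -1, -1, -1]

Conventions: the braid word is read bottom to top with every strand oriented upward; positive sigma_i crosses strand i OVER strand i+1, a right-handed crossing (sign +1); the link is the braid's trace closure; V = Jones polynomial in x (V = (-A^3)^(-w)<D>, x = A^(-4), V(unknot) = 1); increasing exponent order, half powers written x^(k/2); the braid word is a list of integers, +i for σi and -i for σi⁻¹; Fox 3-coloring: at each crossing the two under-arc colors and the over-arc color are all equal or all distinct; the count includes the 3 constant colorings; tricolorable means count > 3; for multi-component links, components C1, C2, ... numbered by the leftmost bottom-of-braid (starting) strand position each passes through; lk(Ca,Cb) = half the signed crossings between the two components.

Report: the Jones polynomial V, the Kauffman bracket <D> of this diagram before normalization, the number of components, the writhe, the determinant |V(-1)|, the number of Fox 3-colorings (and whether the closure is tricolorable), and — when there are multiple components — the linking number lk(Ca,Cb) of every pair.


Jones polynomial: V(x) = x^(-17/2) - x^(-15/2) + 2x^(-13/2) - 3x^(-11/2) + 3x^(-9/2) - 3x^(-7/2) + x^(-5/2) - 2x^(-3/2)
<D> = 2A^-9 - A^-5 + 3A^-1 - 3A^3 + 3A^7 - 2A^11 + A^15 - A^19; writhe -5
components 2, writhe -5 (13 crossings)
linking number lk(C1,C2) = 0
3-colorings: 3 of 3^13, det 16 — not tricolorable
note: w = -5 (over 13 crossings) is diagram-only; (-A^3)^(5) removes it from V


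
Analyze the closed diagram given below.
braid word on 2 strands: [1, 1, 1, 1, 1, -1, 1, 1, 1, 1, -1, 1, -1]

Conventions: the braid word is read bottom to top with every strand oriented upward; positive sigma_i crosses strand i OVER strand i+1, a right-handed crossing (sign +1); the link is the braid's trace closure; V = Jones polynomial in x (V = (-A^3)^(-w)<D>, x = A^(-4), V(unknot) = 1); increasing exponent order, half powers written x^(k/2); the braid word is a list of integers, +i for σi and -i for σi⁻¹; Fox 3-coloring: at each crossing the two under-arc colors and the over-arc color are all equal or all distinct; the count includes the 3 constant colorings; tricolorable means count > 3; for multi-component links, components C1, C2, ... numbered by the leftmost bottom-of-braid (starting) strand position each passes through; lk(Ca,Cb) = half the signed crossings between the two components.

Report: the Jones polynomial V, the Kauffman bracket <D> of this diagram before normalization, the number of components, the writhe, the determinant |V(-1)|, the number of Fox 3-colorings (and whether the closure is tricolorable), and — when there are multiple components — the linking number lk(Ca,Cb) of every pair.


Jones polynomial: V(x) = x^3 + x^5 - x^6 + x^7 - x^8 + x^9 - x^10
<D> = A^-19 - A^-15 + A^-11 - A^-7 + A^-3 - A - A^9; writhe +7
components 1, writhe +7 (13 crossings)
3-colorings: 3 of 3^13, det 7 — not tricolorable
note: one generator, power 7: the (2,7) torus pattern


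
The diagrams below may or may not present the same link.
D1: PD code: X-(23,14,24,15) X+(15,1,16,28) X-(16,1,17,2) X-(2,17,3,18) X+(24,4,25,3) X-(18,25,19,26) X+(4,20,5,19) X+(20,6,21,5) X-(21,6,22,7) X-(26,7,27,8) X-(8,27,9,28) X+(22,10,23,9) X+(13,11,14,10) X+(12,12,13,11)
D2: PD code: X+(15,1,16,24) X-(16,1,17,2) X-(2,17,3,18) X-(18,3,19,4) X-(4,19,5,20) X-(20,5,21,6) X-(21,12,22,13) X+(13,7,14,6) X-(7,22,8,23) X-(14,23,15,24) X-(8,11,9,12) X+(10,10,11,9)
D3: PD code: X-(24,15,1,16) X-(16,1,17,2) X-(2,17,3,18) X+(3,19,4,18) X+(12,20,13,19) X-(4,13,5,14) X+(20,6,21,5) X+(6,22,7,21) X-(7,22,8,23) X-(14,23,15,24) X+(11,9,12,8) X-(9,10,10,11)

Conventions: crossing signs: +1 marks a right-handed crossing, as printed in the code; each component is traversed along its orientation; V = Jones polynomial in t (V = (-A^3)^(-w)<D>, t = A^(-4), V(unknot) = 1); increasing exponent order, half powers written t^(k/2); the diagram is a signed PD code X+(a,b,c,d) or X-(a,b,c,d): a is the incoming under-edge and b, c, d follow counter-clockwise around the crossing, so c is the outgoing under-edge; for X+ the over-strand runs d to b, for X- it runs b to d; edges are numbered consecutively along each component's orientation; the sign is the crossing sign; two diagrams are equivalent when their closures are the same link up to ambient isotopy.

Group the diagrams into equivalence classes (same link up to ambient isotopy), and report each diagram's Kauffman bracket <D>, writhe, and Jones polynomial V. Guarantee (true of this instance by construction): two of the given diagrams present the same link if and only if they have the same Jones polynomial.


classes: {D1, D3} | {D2}
V(D1) = t^-5 - 2t^-4 + 2t^-3 - 2t^-2 + 2t^-1 - 1 + t  [14 crossings, <D> = A^-4 - 1 + 2A^4 - 2A^8 + 2A^12 - 2A^16 + A^20, w = 0]
D2 (bracket A^-10 - A^-6 + 2A^-2 - 2A^2 + 3A^6 - 2A^10 + A^14 - A^18; 12 crossings at w = -6): V = -t^-9 + t^-8 - 2t^-7 + 3t^-6 - 2t^-5 + 2t^-4 - t^-3 + t^-2
V(D3) = t^-5 - 2t^-4 + 2t^-3 - 2t^-2 + 2t^-1 - 1 + t  [12 crossings, <D> = A^-10 - A^-6 + 2A^-2 - 2A^2 + 2A^6 - 2A^10 + A^14, w = -2]
note: 2 classes among 3 diagrams; unequal V(t) rules out equality


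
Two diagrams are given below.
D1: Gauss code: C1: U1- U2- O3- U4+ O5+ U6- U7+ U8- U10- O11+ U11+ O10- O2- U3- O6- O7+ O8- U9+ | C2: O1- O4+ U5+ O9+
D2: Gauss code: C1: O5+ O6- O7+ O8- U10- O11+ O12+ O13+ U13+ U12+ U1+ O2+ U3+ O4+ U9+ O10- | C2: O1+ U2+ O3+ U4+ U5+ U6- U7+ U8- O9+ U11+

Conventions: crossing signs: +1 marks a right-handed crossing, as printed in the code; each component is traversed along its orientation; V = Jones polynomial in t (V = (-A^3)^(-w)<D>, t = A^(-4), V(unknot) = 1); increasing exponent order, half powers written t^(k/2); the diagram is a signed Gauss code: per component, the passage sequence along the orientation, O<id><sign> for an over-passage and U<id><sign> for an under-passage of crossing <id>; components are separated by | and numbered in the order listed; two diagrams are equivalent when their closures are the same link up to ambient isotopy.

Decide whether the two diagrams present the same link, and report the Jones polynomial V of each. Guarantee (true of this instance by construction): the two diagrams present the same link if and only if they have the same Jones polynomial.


equivalent: no
D1 (bracket A^-9 + 2A^-1 - A^3 + A^7 - A^11; 11 crossings at w = -1): V = t^(-7/2) - t^(-5/2) + t^(-3/2) - 2t^(-1/2) - t^(3/2)
D2 (bracket A^-13 - A^-9 + A^-5 - A^-1 + A^3 + A^11; 13 crossings at w = +7): V = -t^(5/2) - t^(9/2) + t^(11/2) - t^(13/2) + t^(15/2) - t^(17/2)
key observation: comparing 2 Jones polynomials yields 2 groups


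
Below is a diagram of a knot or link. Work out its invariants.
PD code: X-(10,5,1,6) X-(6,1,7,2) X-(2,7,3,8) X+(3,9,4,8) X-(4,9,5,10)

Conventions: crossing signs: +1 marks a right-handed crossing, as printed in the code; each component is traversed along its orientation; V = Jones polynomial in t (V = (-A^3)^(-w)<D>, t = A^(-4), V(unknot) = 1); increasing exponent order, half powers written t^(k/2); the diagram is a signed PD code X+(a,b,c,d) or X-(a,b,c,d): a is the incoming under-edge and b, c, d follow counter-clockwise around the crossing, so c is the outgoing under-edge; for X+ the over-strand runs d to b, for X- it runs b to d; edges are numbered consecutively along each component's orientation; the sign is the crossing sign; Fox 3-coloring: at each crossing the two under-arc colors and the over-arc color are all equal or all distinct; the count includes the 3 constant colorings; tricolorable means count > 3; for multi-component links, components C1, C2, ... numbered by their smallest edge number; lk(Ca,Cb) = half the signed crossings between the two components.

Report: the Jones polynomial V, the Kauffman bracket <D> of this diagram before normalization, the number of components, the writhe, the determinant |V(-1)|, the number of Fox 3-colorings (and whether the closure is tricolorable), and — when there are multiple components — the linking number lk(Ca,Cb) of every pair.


V(t) = -t^-4 + t^-3 + t^-1
bracket: -A^-5 - A^3 + A^7, w = -3
1 component, writhe -3, over 5 crossings
det 3, colorings 9 of 3^5 — tricolorable
observation: w = -3 shifts under R1 moves; the (-A^3)^(3) factor cancels that in V


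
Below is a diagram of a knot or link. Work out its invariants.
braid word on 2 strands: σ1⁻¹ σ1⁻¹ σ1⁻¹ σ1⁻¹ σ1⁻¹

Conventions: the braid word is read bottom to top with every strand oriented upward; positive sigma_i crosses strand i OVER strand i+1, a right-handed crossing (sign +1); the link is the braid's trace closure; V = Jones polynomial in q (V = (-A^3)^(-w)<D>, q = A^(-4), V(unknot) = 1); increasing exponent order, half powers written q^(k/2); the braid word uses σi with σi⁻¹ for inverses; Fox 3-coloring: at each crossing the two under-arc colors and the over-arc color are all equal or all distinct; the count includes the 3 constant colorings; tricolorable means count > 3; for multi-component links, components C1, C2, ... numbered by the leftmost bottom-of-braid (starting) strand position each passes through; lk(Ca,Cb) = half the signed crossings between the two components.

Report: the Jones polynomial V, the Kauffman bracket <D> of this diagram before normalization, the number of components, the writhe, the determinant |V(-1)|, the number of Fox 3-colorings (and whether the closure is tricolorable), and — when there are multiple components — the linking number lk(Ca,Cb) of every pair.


Jones polynomial: V(q) = -q^-7 + q^-6 - q^-5 + q^-4 + q^-2
<D> = -A^-7 - A + A^5 - A^9 + A^13; writhe -5
components 1, writhe -5 (5 crossings)
3-colorings: 3 of 3^5, det 5 — not tricolorable
note: w = -5 (over 5 crossings) is diagram-only; (-A^3)^(5) removes it from V


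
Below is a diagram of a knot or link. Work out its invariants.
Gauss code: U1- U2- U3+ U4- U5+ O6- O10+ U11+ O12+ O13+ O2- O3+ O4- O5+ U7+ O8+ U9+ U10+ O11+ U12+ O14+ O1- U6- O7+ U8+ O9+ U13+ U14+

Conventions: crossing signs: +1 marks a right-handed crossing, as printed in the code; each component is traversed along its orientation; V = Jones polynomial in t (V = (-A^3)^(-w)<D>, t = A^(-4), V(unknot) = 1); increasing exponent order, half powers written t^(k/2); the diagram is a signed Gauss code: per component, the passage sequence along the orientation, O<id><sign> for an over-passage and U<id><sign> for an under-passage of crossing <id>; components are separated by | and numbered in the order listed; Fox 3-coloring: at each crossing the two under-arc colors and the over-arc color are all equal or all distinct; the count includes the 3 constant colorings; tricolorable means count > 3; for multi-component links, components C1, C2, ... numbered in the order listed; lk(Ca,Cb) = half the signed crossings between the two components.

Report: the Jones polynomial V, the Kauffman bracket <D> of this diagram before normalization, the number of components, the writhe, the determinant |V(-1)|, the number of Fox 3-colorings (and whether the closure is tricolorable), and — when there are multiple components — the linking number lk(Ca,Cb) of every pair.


V = t^2 - t^3 + 3t^4 - 3t^5 + 3t^6 - 3t^7 + 2t^8 - t^9
<D> = -A^-18 + 2A^-14 - 3A^-10 + 3A^-6 - 3A^-2 + 3A^2 - A^6 + A^10 (w = +6)
1 component over 14 crossings, w = +6
3 Fox colorings among 3^14, |V(-1)| = 17: not tricolorable
why: the span of V is 7, forcing >= 7 crossings in any diagram
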